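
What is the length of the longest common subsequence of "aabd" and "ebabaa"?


LCS of "aabd" and "ebabaa"
DP table:
           e    b    a    b    a    a
      0    0    0    0    0    0    0
  a   0    0    0    1    1    1    1
  a   0    0    0    1    1    2    2
  b   0    0    1    1    2    2    2
  d   0    0    1    1    2    2    2
LCS length = dp[4][6] = 2

2


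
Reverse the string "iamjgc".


Input: iamjgc
Reading characters right to left:
  Position 5: 'c'
  Position 4: 'g'
  Position 3: 'j'
  Position 2: 'm'
  Position 1: 'a'
  Position 0: 'i'
Reversed: cgjmai

cgjmai


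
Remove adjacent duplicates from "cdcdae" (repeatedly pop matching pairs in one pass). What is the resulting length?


Input: cdcdae
Stack-based adjacent duplicate removal:
  Read 'c': push. Stack: c
  Read 'd': push. Stack: cd
  Read 'c': push. Stack: cdc
  Read 'd': push. Stack: cdcd
  Read 'a': push. Stack: cdcda
  Read 'e': push. Stack: cdcdae
Final stack: "cdcdae" (length 6)

6


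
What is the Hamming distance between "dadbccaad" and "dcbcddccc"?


Comparing "dadbccaad" and "dcbcddccc" position by position:
  Position 0: 'd' vs 'd' => same
  Position 1: 'a' vs 'c' => differ
  Position 2: 'd' vs 'b' => differ
  Position 3: 'b' vs 'c' => differ
  Position 4: 'c' vs 'd' => differ
  Position 5: 'c' vs 'd' => differ
  Position 6: 'a' vs 'c' => differ
  Position 7: 'a' vs 'c' => differ
  Position 8: 'd' vs 'c' => differ
Total differences (Hamming distance): 8

8


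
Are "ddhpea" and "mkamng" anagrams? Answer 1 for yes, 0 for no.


Strings: "ddhpea", "mkamng"
Sorted first:  addehp
Sorted second: agkmmn
Differ at position 1: 'd' vs 'g' => not anagrams

0


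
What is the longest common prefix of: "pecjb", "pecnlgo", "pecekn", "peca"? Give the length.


Words: pecjb, pecnlgo, pecekn, peca
  Position 0: all 'p' => match
  Position 1: all 'e' => match
  Position 2: all 'c' => match
  Position 3: ('j', 'n', 'e', 'a') => mismatch, stop
LCP = "pec" (length 3)

3


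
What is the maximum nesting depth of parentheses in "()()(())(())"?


Input: "()()(())(())"
Tracking depth:
  Position 0 '(': depth becomes 1
  Position 1 ')': depth becomes 0
  Position 2 '(': depth becomes 1
  Position 3 ')': depth becomes 0
  Position 4 '(': depth becomes 1
  Position 5 '(': depth becomes 2
  Position 6 ')': depth becomes 1
  Position 7 ')': depth becomes 0
  Position 8 '(': depth becomes 1
  Position 9 '(': depth becomes 2
  Position 10 ')': depth becomes 1
  Position 11 ')': depth becomes 0
Maximum depth reached: 2

2


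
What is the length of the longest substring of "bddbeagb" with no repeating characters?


Input: "bddbeagb"
Sliding window (track last position of each char):
  Position 0 ('b'): window [0,0] length 1 -- new best
  Position 1 ('d'): window [0,1] length 2 -- new best
  Position 2 ('d'): repeat (last at 1), move window start to 2
  Position 2 ('d'): window [2,2] length 1
  Position 3 ('b'): window [2,3] length 2
  Position 4 ('e'): window [2,4] length 3 -- new best
  Position 5 ('a'): window [2,5] length 4 -- new best
  Position 6 ('g'): window [2,6] length 5 -- new best
  Position 7 ('b'): repeat (last at 3), move window start to 4
  Position 7 ('b'): window [4,7] length 4
Longest substring with no repeats: "dbeag" with length 5

5


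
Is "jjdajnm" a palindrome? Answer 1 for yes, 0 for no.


Input: jjdajnm
Reversed: mnjadjj
  Compare pos 0 ('j') with pos 6 ('m'): MISMATCH
  Compare pos 1 ('j') with pos 5 ('n'): MISMATCH
  Compare pos 2 ('d') with pos 4 ('j'): MISMATCH
Result: not a palindrome

0


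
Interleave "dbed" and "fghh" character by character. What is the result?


Interleaving "dbed" and "fghh":
  Position 0: 'd' from first, 'f' from second => "df"
  Position 1: 'b' from first, 'g' from second => "bg"
  Position 2: 'e' from first, 'h' from second => "eh"
  Position 3: 'd' from first, 'h' from second => "dh"
Result: dfbgehdh

dfbgehdh


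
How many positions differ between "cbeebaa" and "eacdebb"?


Comparing "cbeebaa" and "eacdebb" position by position:
  Position 0: 'c' vs 'e' => DIFFER
  Position 1: 'b' vs 'a' => DIFFER
  Position 2: 'e' vs 'c' => DIFFER
  Position 3: 'e' vs 'd' => DIFFER
  Position 4: 'b' vs 'e' => DIFFER
  Position 5: 'a' vs 'b' => DIFFER
  Position 6: 'a' vs 'b' => DIFFER
Positions that differ: 7

7


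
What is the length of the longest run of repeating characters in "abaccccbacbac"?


Input: "abaccccbacbac"
Scanning for longest run:
  Position 1 ('b'): new char, reset run to 1
  Position 2 ('a'): new char, reset run to 1
  Position 3 ('c'): new char, reset run to 1
  Position 4 ('c'): continues run of 'c', length=2
  Position 5 ('c'): continues run of 'c', length=3
  Position 6 ('c'): continues run of 'c', length=4
  Position 7 ('b'): new char, reset run to 1
  Position 8 ('a'): new char, reset run to 1
  Position 9 ('c'): new char, reset run to 1
  Position 10 ('b'): new char, reset run to 1
  Position 11 ('a'): new char, reset run to 1
  Position 12 ('c'): new char, reset run to 1
Longest run: 'c' with length 4

4


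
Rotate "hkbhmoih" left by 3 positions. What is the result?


Input: "hkbhmoih", rotate left by 3
First 3 characters: "hkb"
Remaining characters: "hmoih"
Concatenate remaining + first: "hmoih" + "hkb" = "hmoihhkb"

hmoihhkb


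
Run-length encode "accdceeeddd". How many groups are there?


Input: accdceeeddd
Scanning for consecutive runs:
  Group 1: 'a' x 1 (positions 0-0)
  Group 2: 'c' x 2 (positions 1-2)
  Group 3: 'd' x 1 (positions 3-3)
  Group 4: 'c' x 1 (positions 4-4)
  Group 5: 'e' x 3 (positions 5-7)
  Group 6: 'd' x 3 (positions 8-10)
Total groups: 6

6


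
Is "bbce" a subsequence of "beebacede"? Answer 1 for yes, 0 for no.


Check if "bbce" is a subsequence of "beebacede"
Greedy scan:
  Position 0 ('b'): matches sub[0] = 'b'
  Position 1 ('e'): no match needed
  Position 2 ('e'): no match needed
  Position 3 ('b'): matches sub[1] = 'b'
  Position 4 ('a'): no match needed
  Position 5 ('c'): matches sub[2] = 'c'
  Position 6 ('e'): matches sub[3] = 'e'
  Position 7 ('d'): no match needed
  Position 8 ('e'): no match needed
All 4 characters matched => is a subsequence

1


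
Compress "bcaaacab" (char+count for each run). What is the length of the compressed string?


Input: bcaaacab
Runs:
  'b' x 1 => "b1"
  'c' x 1 => "c1"
  'a' x 3 => "a3"
  'c' x 1 => "c1"
  'a' x 1 => "a1"
  'b' x 1 => "b1"
Compressed: "b1c1a3c1a1b1"
Compressed length: 12

12


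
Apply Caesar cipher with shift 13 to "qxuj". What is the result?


Caesar cipher: shift "qxuj" by 13
  'q' (pos 16) + 13 = pos 3 = 'd'
  'x' (pos 23) + 13 = pos 10 = 'k'
  'u' (pos 20) + 13 = pos 7 = 'h'
  'j' (pos 9) + 13 = pos 22 = 'w'
Result: dkhw

dkhw


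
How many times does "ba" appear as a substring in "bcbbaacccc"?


Searching for "ba" in "bcbbaacccc"
Scanning each position:
  Position 0: "bc" => no
  Position 1: "cb" => no
  Position 2: "bb" => no
  Position 3: "ba" => MATCH
  Position 4: "aa" => no
  Position 5: "ac" => no
  Position 6: "cc" => no
  Position 7: "cc" => no
  Position 8: "cc" => no
Total occurrences: 1

1


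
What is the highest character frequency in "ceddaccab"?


Input: ceddaccab
Character counts:
  'a': 2
  'b': 1
  'c': 3
  'd': 2
  'e': 1
Maximum frequency: 3

3


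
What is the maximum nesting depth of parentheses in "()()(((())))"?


Input: "()()(((())))"
Tracking depth:
  Position 0 '(': depth becomes 1
  Position 1 ')': depth becomes 0
  Position 2 '(': depth becomes 1
  Position 3 ')': depth becomes 0
  Position 4 '(': depth becomes 1
  Position 5 '(': depth becomes 2
  Position 6 '(': depth becomes 3
  Position 7 '(': depth becomes 4
  Position 8 ')': depth becomes 3
  Position 9 ')': depth becomes 2
  Position 10 ')': depth becomes 1
  Position 11 ')': depth becomes 0
Maximum depth reached: 4

4


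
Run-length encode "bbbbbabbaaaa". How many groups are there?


Input: bbbbbabbaaaa
Scanning for consecutive runs:
  Group 1: 'b' x 5 (positions 0-4)
  Group 2: 'a' x 1 (positions 5-5)
  Group 3: 'b' x 2 (positions 6-7)
  Group 4: 'a' x 4 (positions 8-11)
Total groups: 4

4


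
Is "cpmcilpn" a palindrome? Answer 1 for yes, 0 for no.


Input: cpmcilpn
Reversed: nplicmpc
  Compare pos 0 ('c') with pos 7 ('n'): MISMATCH
  Compare pos 1 ('p') with pos 6 ('p'): match
  Compare pos 2 ('m') with pos 5 ('l'): MISMATCH
  Compare pos 3 ('c') with pos 4 ('i'): MISMATCH
Result: not a palindrome

0


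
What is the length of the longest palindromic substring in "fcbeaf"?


Input: "fcbeaf"
Checking substrings for palindromes:
  No multi-char palindromic substrings found
Longest palindromic substring: "f" with length 1

1


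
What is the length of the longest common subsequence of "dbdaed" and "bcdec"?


LCS of "dbdaed" and "bcdec"
DP table:
           b    c    d    e    c
      0    0    0    0    0    0
  d   0    0    0    1    1    1
  b   0    1    1    1    1    1
  d   0    1    1    2    2    2
  a   0    1    1    2    2    2
  e   0    1    1    2    3    3
  d   0    1    1    2    3    3
LCS length = dp[6][5] = 3

3


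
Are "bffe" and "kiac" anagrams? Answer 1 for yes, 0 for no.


Strings: "bffe", "kiac"
Sorted first:  beff
Sorted second: acik
Differ at position 0: 'b' vs 'a' => not anagrams

0


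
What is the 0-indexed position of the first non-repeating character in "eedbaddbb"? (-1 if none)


Input: eedbaddbb
Character frequencies:
  'a': 1
  'b': 3
  'd': 3
  'e': 2
Scanning left to right for freq == 1:
  Position 0 ('e'): freq=2, skip
  Position 1 ('e'): freq=2, skip
  Position 2 ('d'): freq=3, skip
  Position 3 ('b'): freq=3, skip
  Position 4 ('a'): unique! => answer = 4

4


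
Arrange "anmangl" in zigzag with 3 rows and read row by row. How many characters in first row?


Zigzag "anmangl" into 3 rows:
Placing characters:
  'a' => row 0
  'n' => row 1
  'm' => row 2
  'a' => row 1
  'n' => row 0
  'g' => row 1
  'l' => row 2
Rows:
  Row 0: "an"
  Row 1: "nag"
  Row 2: "ml"
First row length: 2

2


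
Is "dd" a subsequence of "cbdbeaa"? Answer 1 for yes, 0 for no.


Check if "dd" is a subsequence of "cbdbeaa"
Greedy scan:
  Position 0 ('c'): no match needed
  Position 1 ('b'): no match needed
  Position 2 ('d'): matches sub[0] = 'd'
  Position 3 ('b'): no match needed
  Position 4 ('e'): no match needed
  Position 5 ('a'): no match needed
  Position 6 ('a'): no match needed
Only matched 1/2 characters => not a subsequence

0


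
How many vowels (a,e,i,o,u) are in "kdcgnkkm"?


Input: kdcgnkkm
Checking each character:
  'k' at position 0: consonant
  'd' at position 1: consonant
  'c' at position 2: consonant
  'g' at position 3: consonant
  'n' at position 4: consonant
  'k' at position 5: consonant
  'k' at position 6: consonant
  'm' at position 7: consonant
Total vowels: 0

0


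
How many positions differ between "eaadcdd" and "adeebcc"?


Comparing "eaadcdd" and "adeebcc" position by position:
  Position 0: 'e' vs 'a' => DIFFER
  Position 1: 'a' vs 'd' => DIFFER
  Position 2: 'a' vs 'e' => DIFFER
  Position 3: 'd' vs 'e' => DIFFER
  Position 4: 'c' vs 'b' => DIFFER
  Position 5: 'd' vs 'c' => DIFFER
  Position 6: 'd' vs 'c' => DIFFER
Positions that differ: 7

7


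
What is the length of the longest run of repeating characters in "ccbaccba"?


Input: "ccbaccba"
Scanning for longest run:
  Position 1 ('c'): continues run of 'c', length=2
  Position 2 ('b'): new char, reset run to 1
  Position 3 ('a'): new char, reset run to 1
  Position 4 ('c'): new char, reset run to 1
  Position 5 ('c'): continues run of 'c', length=2
  Position 6 ('b'): new char, reset run to 1
  Position 7 ('a'): new char, reset run to 1
Longest run: 'c' with length 2

2


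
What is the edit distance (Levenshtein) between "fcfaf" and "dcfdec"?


Computing edit distance: "fcfaf" -> "dcfdec"
DP table:
           d    c    f    d    e    c
      0    1    2    3    4    5    6
  f   1    1    2    2    3    4    5
  c   2    2    1    2    3    4    4
  f   3    3    2    1    2    3    4
  a   4    4    3    2    2    3    4
  f   5    5    4    3    3    3    4
Edit distance = dp[5][6] = 4

4


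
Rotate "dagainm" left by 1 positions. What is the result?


Input: "dagainm", rotate left by 1
First 1 characters: "d"
Remaining characters: "againm"
Concatenate remaining + first: "againm" + "d" = "againmd"

againmd


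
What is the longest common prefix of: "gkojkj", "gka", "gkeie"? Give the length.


Words: gkojkj, gka, gkeie
  Position 0: all 'g' => match
  Position 1: all 'k' => match
  Position 2: ('o', 'a', 'e') => mismatch, stop
LCP = "gk" (length 2)

2


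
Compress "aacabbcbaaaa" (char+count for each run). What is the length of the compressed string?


Input: aacabbcbaaaa
Runs:
  'a' x 2 => "a2"
  'c' x 1 => "c1"
  'a' x 1 => "a1"
  'b' x 2 => "b2"
  'c' x 1 => "c1"
  'b' x 1 => "b1"
  'a' x 4 => "a4"
Compressed: "a2c1a1b2c1b1a4"
Compressed length: 14

14


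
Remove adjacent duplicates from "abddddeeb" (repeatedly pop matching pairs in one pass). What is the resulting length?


Input: abddddeeb
Stack-based adjacent duplicate removal:
  Read 'a': push. Stack: a
  Read 'b': push. Stack: ab
  Read 'd': push. Stack: abd
  Read 'd': matches stack top 'd' => pop. Stack: ab
  Read 'd': push. Stack: abd
  Read 'd': matches stack top 'd' => pop. Stack: ab
  Read 'e': push. Stack: abe
  Read 'e': matches stack top 'e' => pop. Stack: ab
  Read 'b': matches stack top 'b' => pop. Stack: a
Final stack: "a" (length 1)

1


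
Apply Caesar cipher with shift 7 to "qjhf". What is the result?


Caesar cipher: shift "qjhf" by 7
  'q' (pos 16) + 7 = pos 23 = 'x'
  'j' (pos 9) + 7 = pos 16 = 'q'
  'h' (pos 7) + 7 = pos 14 = 'o'
  'f' (pos 5) + 7 = pos 12 = 'm'
Result: xqom

xqom


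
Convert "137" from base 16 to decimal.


Input: "137" in base 16
Positional expansion:
  Digit '1' (value 1) x 16^2 = 256
  Digit '3' (value 3) x 16^1 = 48
  Digit '7' (value 7) x 16^0 = 7
Sum = 311

311


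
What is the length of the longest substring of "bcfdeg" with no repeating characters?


Input: "bcfdeg"
Sliding window (track last position of each char):
  Position 0 ('b'): window [0,0] length 1 -- new best
  Position 1 ('c'): window [0,1] length 2 -- new best
  Position 2 ('f'): window [0,2] length 3 -- new best
  Position 3 ('d'): window [0,3] length 4 -- new best
  Position 4 ('e'): window [0,4] length 5 -- new best
  Position 5 ('g'): window [0,5] length 6 -- new best
Longest substring with no repeats: "bcfdeg" with length 6

6


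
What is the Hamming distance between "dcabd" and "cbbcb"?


Comparing "dcabd" and "cbbcb" position by position:
  Position 0: 'd' vs 'c' => differ
  Position 1: 'c' vs 'b' => differ
  Position 2: 'a' vs 'b' => differ
  Position 3: 'b' vs 'c' => differ
  Position 4: 'd' vs 'b' => differ
Total differences (Hamming distance): 5

5


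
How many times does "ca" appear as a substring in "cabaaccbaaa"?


Searching for "ca" in "cabaaccbaaa"
Scanning each position:
  Position 0: "ca" => MATCH
  Position 1: "ab" => no
  Position 2: "ba" => no
  Position 3: "aa" => no
  Position 4: "ac" => no
  Position 5: "cc" => no
  Position 6: "cb" => no
  Position 7: "ba" => no
  Position 8: "aa" => no
  Position 9: "aa" => no
Total occurrences: 1

1


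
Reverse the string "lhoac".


Input: lhoac
Reading characters right to left:
  Position 4: 'c'
  Position 3: 'a'
  Position 2: 'o'
  Position 1: 'h'
  Position 0: 'l'
Reversed: caohl

caohl


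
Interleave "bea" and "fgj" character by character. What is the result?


Interleaving "bea" and "fgj":
  Position 0: 'b' from first, 'f' from second => "bf"
  Position 1: 'e' from first, 'g' from second => "eg"
  Position 2: 'a' from first, 'j' from second => "aj"
Result: bfegaj

bfegaj


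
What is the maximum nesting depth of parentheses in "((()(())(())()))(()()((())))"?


Input: "((()(())(())()))(()()((())))"
Tracking depth:
  Position 0 '(': depth becomes 1
  Position 1 '(': depth becomes 2
  Position 2 '(': depth becomes 3
  Position 3 ')': depth becomes 2
  Position 4 '(': depth becomes 3
  Position 5 '(': depth becomes 4
  Position 6 ')': depth becomes 3
  Position 7 ')': depth becomes 2
  Position 8 '(': depth becomes 3
  Position 9 '(': depth becomes 4
  Position 10 ')': depth becomes 3
  Position 11 ')': depth becomes 2
  Position 12 '(': depth becomes 3
  Position 13 ')': depth becomes 2
  Position 14 ')': depth becomes 1
  Position 15 ')': depth becomes 0
  Position 16 '(': depth becomes 1
  Position 17 '(': depth becomes 2
  Position 18 ')': depth becomes 1
  Position 19 '(': depth becomes 2
  Position 20 ')': depth becomes 1
  Position 21 '(': depth becomes 2
  Position 22 '(': depth becomes 3
  Position 23 '(': depth becomes 4
  Position 24 ')': depth becomes 3
  Position 25 ')': depth becomes 2
  Position 26 ')': depth becomes 1
  Position 27 ')': depth becomes 0
Maximum depth reached: 4

4


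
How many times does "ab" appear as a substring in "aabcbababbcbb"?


Searching for "ab" in "aabcbababbcbb"
Scanning each position:
  Position 0: "aa" => no
  Position 1: "ab" => MATCH
  Position 2: "bc" => no
  Position 3: "cb" => no
  Position 4: "ba" => no
  Position 5: "ab" => MATCH
  Position 6: "ba" => no
  Position 7: "ab" => MATCH
  Position 8: "bb" => no
  Position 9: "bc" => no
  Position 10: "cb" => no
  Position 11: "bb" => no
Total occurrences: 3

3


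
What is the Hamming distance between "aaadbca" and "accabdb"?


Comparing "aaadbca" and "accabdb" position by position:
  Position 0: 'a' vs 'a' => same
  Position 1: 'a' vs 'c' => differ
  Position 2: 'a' vs 'c' => differ
  Position 3: 'd' vs 'a' => differ
  Position 4: 'b' vs 'b' => same
  Position 5: 'c' vs 'd' => differ
  Position 6: 'a' vs 'b' => differ
Total differences (Hamming distance): 5

5


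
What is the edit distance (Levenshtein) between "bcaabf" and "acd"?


Computing edit distance: "bcaabf" -> "acd"
DP table:
           a    c    d
      0    1    2    3
  b   1    1    2    3
  c   2    2    1    2
  a   3    2    2    2
  a   4    3    3    3
  b   5    4    4    4
  f   6    5    5    5
Edit distance = dp[6][3] = 5

5


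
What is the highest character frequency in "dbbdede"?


Input: dbbdede
Character counts:
  'b': 2
  'd': 3
  'e': 2
Maximum frequency: 3

3


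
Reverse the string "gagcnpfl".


Input: gagcnpfl
Reading characters right to left:
  Position 7: 'l'
  Position 6: 'f'
  Position 5: 'p'
  Position 4: 'n'
  Position 3: 'c'
  Position 2: 'g'
  Position 1: 'a'
  Position 0: 'g'
Reversed: lfpncgag

lfpncgag


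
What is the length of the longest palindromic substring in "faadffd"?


Input: "faadffd"
Checking substrings for palindromes:
  [3:7] "dffd" (len 4) => palindrome
  [1:3] "aa" (len 2) => palindrome
  [4:6] "ff" (len 2) => palindrome
Longest palindromic substring: "dffd" with length 4

4


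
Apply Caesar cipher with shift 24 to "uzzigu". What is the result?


Caesar cipher: shift "uzzigu" by 24
  'u' (pos 20) + 24 = pos 18 = 's'
  'z' (pos 25) + 24 = pos 23 = 'x'
  'z' (pos 25) + 24 = pos 23 = 'x'
  'i' (pos 8) + 24 = pos 6 = 'g'
  'g' (pos 6) + 24 = pos 4 = 'e'
  'u' (pos 20) + 24 = pos 18 = 's'
Result: sxxges

sxxges


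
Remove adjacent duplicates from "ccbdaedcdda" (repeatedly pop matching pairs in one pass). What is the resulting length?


Input: ccbdaedcdda
Stack-based adjacent duplicate removal:
  Read 'c': push. Stack: c
  Read 'c': matches stack top 'c' => pop. Stack: (empty)
  Read 'b': push. Stack: b
  Read 'd': push. Stack: bd
  Read 'a': push. Stack: bda
  Read 'e': push. Stack: bdae
  Read 'd': push. Stack: bdaed
  Read 'c': push. Stack: bdaedc
  Read 'd': push. Stack: bdaedcd
  Read 'd': matches stack top 'd' => pop. Stack: bdaedc
  Read 'a': push. Stack: bdaedca
Final stack: "bdaedca" (length 7)

7


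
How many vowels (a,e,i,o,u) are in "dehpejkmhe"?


Input: dehpejkmhe
Checking each character:
  'd' at position 0: consonant
  'e' at position 1: vowel (running total: 1)
  'h' at position 2: consonant
  'p' at position 3: consonant
  'e' at position 4: vowel (running total: 2)
  'j' at position 5: consonant
  'k' at position 6: consonant
  'm' at position 7: consonant
  'h' at position 8: consonant
  'e' at position 9: vowel (running total: 3)
Total vowels: 3

3


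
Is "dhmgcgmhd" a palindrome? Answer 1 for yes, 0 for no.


Input: dhmgcgmhd
Reversed: dhmgcgmhd
  Compare pos 0 ('d') with pos 8 ('d'): match
  Compare pos 1 ('h') with pos 7 ('h'): match
  Compare pos 2 ('m') with pos 6 ('m'): match
  Compare pos 3 ('g') with pos 5 ('g'): match
Result: palindrome

1


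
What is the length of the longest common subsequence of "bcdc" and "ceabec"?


LCS of "bcdc" and "ceabec"
DP table:
           c    e    a    b    e    c
      0    0    0    0    0    0    0
  b   0    0    0    0    1    1    1
  c   0    1    1    1    1    1    2
  d   0    1    1    1    1    1    2
  c   0    1    1    1    1    1    2
LCS length = dp[4][6] = 2

2


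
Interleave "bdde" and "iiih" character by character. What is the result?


Interleaving "bdde" and "iiih":
  Position 0: 'b' from first, 'i' from second => "bi"
  Position 1: 'd' from first, 'i' from second => "di"
  Position 2: 'd' from first, 'i' from second => "di"
  Position 3: 'e' from first, 'h' from second => "eh"
Result: bididieh

bididieh


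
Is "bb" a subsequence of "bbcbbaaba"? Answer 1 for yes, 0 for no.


Check if "bb" is a subsequence of "bbcbbaaba"
Greedy scan:
  Position 0 ('b'): matches sub[0] = 'b'
  Position 1 ('b'): matches sub[1] = 'b'
  Position 2 ('c'): no match needed
  Position 3 ('b'): no match needed
  Position 4 ('b'): no match needed
  Position 5 ('a'): no match needed
  Position 6 ('a'): no match needed
  Position 7 ('b'): no match needed
  Position 8 ('a'): no match needed
All 2 characters matched => is a subsequence

1


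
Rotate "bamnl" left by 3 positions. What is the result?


Input: "bamnl", rotate left by 3
First 3 characters: "bam"
Remaining characters: "nl"
Concatenate remaining + first: "nl" + "bam" = "nlbam"

nlbam


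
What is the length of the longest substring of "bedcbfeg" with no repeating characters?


Input: "bedcbfeg"
Sliding window (track last position of each char):
  Position 0 ('b'): window [0,0] length 1 -- new best
  Position 1 ('e'): window [0,1] length 2 -- new best
  Position 2 ('d'): window [0,2] length 3 -- new best
  Position 3 ('c'): window [0,3] length 4 -- new best
  Position 4 ('b'): repeat (last at 0), move window start to 1
  Position 4 ('b'): window [1,4] length 4
  Position 5 ('f'): window [1,5] length 5 -- new best
  Position 6 ('e'): repeat (last at 1), move window start to 2
  Position 6 ('e'): window [2,6] length 5
  Position 7 ('g'): window [2,7] length 6 -- new best
Longest substring with no repeats: "dcbfeg" with length 6

6


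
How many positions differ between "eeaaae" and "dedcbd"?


Comparing "eeaaae" and "dedcbd" position by position:
  Position 0: 'e' vs 'd' => DIFFER
  Position 1: 'e' vs 'e' => same
  Position 2: 'a' vs 'd' => DIFFER
  Position 3: 'a' vs 'c' => DIFFER
  Position 4: 'a' vs 'b' => DIFFER
  Position 5: 'e' vs 'd' => DIFFER
Positions that differ: 5

5


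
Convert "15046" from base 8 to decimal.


Input: "15046" in base 8
Positional expansion:
  Digit '1' (value 1) x 8^4 = 4096
  Digit '5' (value 5) x 8^3 = 2560
  Digit '0' (value 0) x 8^2 = 0
  Digit '4' (value 4) x 8^1 = 32
  Digit '6' (value 6) x 8^0 = 6
Sum = 6694

6694


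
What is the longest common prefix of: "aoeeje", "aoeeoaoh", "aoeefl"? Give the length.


Words: aoeeje, aoeeoaoh, aoeefl
  Position 0: all 'a' => match
  Position 1: all 'o' => match
  Position 2: all 'e' => match
  Position 3: all 'e' => match
  Position 4: ('j', 'o', 'f') => mismatch, stop
LCP = "aoee" (length 4)

4


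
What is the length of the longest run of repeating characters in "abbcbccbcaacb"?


Input: "abbcbccbcaacb"
Scanning for longest run:
  Position 1 ('b'): new char, reset run to 1
  Position 2 ('b'): continues run of 'b', length=2
  Position 3 ('c'): new char, reset run to 1
  Position 4 ('b'): new char, reset run to 1
  Position 5 ('c'): new char, reset run to 1
  Position 6 ('c'): continues run of 'c', length=2
  Position 7 ('b'): new char, reset run to 1
  Position 8 ('c'): new char, reset run to 1
  Position 9 ('a'): new char, reset run to 1
  Position 10 ('a'): continues run of 'a', length=2
  Position 11 ('c'): new char, reset run to 1
  Position 12 ('b'): new char, reset run to 1
Longest run: 'b' with length 2

2


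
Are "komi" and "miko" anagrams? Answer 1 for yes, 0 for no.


Strings: "komi", "miko"
Sorted first:  ikmo
Sorted second: ikmo
Sorted forms match => anagrams

1


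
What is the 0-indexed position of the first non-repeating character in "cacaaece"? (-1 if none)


Input: cacaaece
Character frequencies:
  'a': 3
  'c': 3
  'e': 2
Scanning left to right for freq == 1:
  Position 0 ('c'): freq=3, skip
  Position 1 ('a'): freq=3, skip
  Position 2 ('c'): freq=3, skip
  Position 3 ('a'): freq=3, skip
  Position 4 ('a'): freq=3, skip
  Position 5 ('e'): freq=2, skip
  Position 6 ('c'): freq=3, skip
  Position 7 ('e'): freq=2, skip
  No unique character found => answer = -1

-1


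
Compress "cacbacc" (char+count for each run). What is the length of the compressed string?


Input: cacbacc
Runs:
  'c' x 1 => "c1"
  'a' x 1 => "a1"
  'c' x 1 => "c1"
  'b' x 1 => "b1"
  'a' x 1 => "a1"
  'c' x 2 => "c2"
Compressed: "c1a1c1b1a1c2"
Compressed length: 12

12


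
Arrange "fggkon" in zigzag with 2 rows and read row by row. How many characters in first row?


Zigzag "fggkon" into 2 rows:
Placing characters:
  'f' => row 0
  'g' => row 1
  'g' => row 0
  'k' => row 1
  'o' => row 0
  'n' => row 1
Rows:
  Row 0: "fgo"
  Row 1: "gkn"
First row length: 3

3


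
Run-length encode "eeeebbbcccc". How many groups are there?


Input: eeeebbbcccc
Scanning for consecutive runs:
  Group 1: 'e' x 4 (positions 0-3)
  Group 2: 'b' x 3 (positions 4-6)
  Group 3: 'c' x 4 (positions 7-10)
Total groups: 3

3


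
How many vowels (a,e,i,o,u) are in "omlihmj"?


Input: omlihmj
Checking each character:
  'o' at position 0: vowel (running total: 1)
  'm' at position 1: consonant
  'l' at position 2: consonant
  'i' at position 3: vowel (running total: 2)
  'h' at position 4: consonant
  'm' at position 5: consonant
  'j' at position 6: consonant
Total vowels: 2

2


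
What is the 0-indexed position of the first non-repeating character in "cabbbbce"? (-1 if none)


Input: cabbbbce
Character frequencies:
  'a': 1
  'b': 4
  'c': 2
  'e': 1
Scanning left to right for freq == 1:
  Position 0 ('c'): freq=2, skip
  Position 1 ('a'): unique! => answer = 1

1


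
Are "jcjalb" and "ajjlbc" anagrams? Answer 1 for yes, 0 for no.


Strings: "jcjalb", "ajjlbc"
Sorted first:  abcjjl
Sorted second: abcjjl
Sorted forms match => anagrams

1


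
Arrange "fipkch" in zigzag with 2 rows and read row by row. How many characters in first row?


Zigzag "fipkch" into 2 rows:
Placing characters:
  'f' => row 0
  'i' => row 1
  'p' => row 0
  'k' => row 1
  'c' => row 0
  'h' => row 1
Rows:
  Row 0: "fpc"
  Row 1: "ikh"
First row length: 3

3


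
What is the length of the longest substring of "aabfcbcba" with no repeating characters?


Input: "aabfcbcba"
Sliding window (track last position of each char):
  Position 0 ('a'): window [0,0] length 1 -- new best
  Position 1 ('a'): repeat (last at 0), move window start to 1
  Position 1 ('a'): window [1,1] length 1
  Position 2 ('b'): window [1,2] length 2 -- new best
  Position 3 ('f'): window [1,3] length 3 -- new best
  Position 4 ('c'): window [1,4] length 4 -- new best
  Position 5 ('b'): repeat (last at 2), move window start to 3
  Position 5 ('b'): window [3,5] length 3
  Position 6 ('c'): repeat (last at 4), move window start to 5
  Position 6 ('c'): window [5,6] length 2
  Position 7 ('b'): repeat (last at 5), move window start to 6
  Position 7 ('b'): window [6,7] length 2
  Position 8 ('a'): window [6,8] length 3
Longest substring with no repeats: "abfc" with length 4

4


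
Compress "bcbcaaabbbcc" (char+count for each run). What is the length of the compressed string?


Input: bcbcaaabbbcc
Runs:
  'b' x 1 => "b1"
  'c' x 1 => "c1"
  'b' x 1 => "b1"
  'c' x 1 => "c1"
  'a' x 3 => "a3"
  'b' x 3 => "b3"
  'c' x 2 => "c2"
Compressed: "b1c1b1c1a3b3c2"
Compressed length: 14

14


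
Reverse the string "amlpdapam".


Input: amlpdapam
Reading characters right to left:
  Position 8: 'm'
  Position 7: 'a'
  Position 6: 'p'
  Position 5: 'a'
  Position 4: 'd'
  Position 3: 'p'
  Position 2: 'l'
  Position 1: 'm'
  Position 0: 'a'
Reversed: mapadplma

mapadplma


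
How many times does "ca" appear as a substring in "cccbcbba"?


Searching for "ca" in "cccbcbba"
Scanning each position:
  Position 0: "cc" => no
  Position 1: "cc" => no
  Position 2: "cb" => no
  Position 3: "bc" => no
  Position 4: "cb" => no
  Position 5: "bb" => no
  Position 6: "ba" => no
Total occurrences: 0

0


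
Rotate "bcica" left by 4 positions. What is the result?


Input: "bcica", rotate left by 4
First 4 characters: "bcic"
Remaining characters: "a"
Concatenate remaining + first: "a" + "bcic" = "abcic"

abcic


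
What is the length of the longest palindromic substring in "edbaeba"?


Input: "edbaeba"
Checking substrings for palindromes:
  No multi-char palindromic substrings found
Longest palindromic substring: "e" with length 1

1


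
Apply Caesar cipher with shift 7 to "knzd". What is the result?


Caesar cipher: shift "knzd" by 7
  'k' (pos 10) + 7 = pos 17 = 'r'
  'n' (pos 13) + 7 = pos 20 = 'u'
  'z' (pos 25) + 7 = pos 6 = 'g'
  'd' (pos 3) + 7 = pos 10 = 'k'
Result: rugk

rugk


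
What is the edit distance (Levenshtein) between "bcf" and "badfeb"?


Computing edit distance: "bcf" -> "badfeb"
DP table:
           b    a    d    f    e    b
      0    1    2    3    4    5    6
  b   1    0    1    2    3    4    5
  c   2    1    1    2    3    4    5
  f   3    2    2    2    2    3    4
Edit distance = dp[3][6] = 4

4


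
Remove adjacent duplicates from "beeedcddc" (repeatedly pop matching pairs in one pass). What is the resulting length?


Input: beeedcddc
Stack-based adjacent duplicate removal:
  Read 'b': push. Stack: b
  Read 'e': push. Stack: be
  Read 'e': matches stack top 'e' => pop. Stack: b
  Read 'e': push. Stack: be
  Read 'd': push. Stack: bed
  Read 'c': push. Stack: bedc
  Read 'd': push. Stack: bedcd
  Read 'd': matches stack top 'd' => pop. Stack: bedc
  Read 'c': matches stack top 'c' => pop. Stack: bed
Final stack: "bed" (length 3)

3


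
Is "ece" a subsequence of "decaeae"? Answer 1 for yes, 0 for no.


Check if "ece" is a subsequence of "decaeae"
Greedy scan:
  Position 0 ('d'): no match needed
  Position 1 ('e'): matches sub[0] = 'e'
  Position 2 ('c'): matches sub[1] = 'c'
  Position 3 ('a'): no match needed
  Position 4 ('e'): matches sub[2] = 'e'
  Position 5 ('a'): no match needed
  Position 6 ('e'): no match needed
All 3 characters matched => is a subsequence

1


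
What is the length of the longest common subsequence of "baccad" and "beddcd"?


LCS of "baccad" and "beddcd"
DP table:
           b    e    d    d    c    d
      0    0    0    0    0    0    0
  b   0    1    1    1    1    1    1
  a   0    1    1    1    1    1    1
  c   0    1    1    1    1    2    2
  c   0    1    1    1    1    2    2
  a   0    1    1    1    1    2    2
  d   0    1    1    2    2    2    3
LCS length = dp[6][6] = 3

3


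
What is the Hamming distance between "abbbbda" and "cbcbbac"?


Comparing "abbbbda" and "cbcbbac" position by position:
  Position 0: 'a' vs 'c' => differ
  Position 1: 'b' vs 'b' => same
  Position 2: 'b' vs 'c' => differ
  Position 3: 'b' vs 'b' => same
  Position 4: 'b' vs 'b' => same
  Position 5: 'd' vs 'a' => differ
  Position 6: 'a' vs 'c' => differ
Total differences (Hamming distance): 4

4


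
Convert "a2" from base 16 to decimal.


Input: "a2" in base 16
Positional expansion:
  Digit 'a' (value 10) x 16^1 = 160
  Digit '2' (value 2) x 16^0 = 2
Sum = 162

162


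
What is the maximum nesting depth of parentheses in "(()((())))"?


Input: "(()((())))"
Tracking depth:
  Position 0 '(': depth becomes 1
  Position 1 '(': depth becomes 2
  Position 2 ')': depth becomes 1
  Position 3 '(': depth becomes 2
  Position 4 '(': depth becomes 3
  Position 5 '(': depth becomes 4
  Position 6 ')': depth becomes 3
  Position 7 ')': depth becomes 2
  Position 8 ')': depth becomes 1
  Position 9 ')': depth becomes 0
Maximum depth reached: 4

4


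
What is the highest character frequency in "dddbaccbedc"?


Input: dddbaccbedc
Character counts:
  'a': 1
  'b': 2
  'c': 3
  'd': 4
  'e': 1
Maximum frequency: 4

4


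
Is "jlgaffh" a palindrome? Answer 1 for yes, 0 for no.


Input: jlgaffh
Reversed: hffaglj
  Compare pos 0 ('j') with pos 6 ('h'): MISMATCH
  Compare pos 1 ('l') with pos 5 ('f'): MISMATCH
  Compare pos 2 ('g') with pos 4 ('f'): MISMATCH
Result: not a palindrome

0


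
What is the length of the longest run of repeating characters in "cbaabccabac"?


Input: "cbaabccabac"
Scanning for longest run:
  Position 1 ('b'): new char, reset run to 1
  Position 2 ('a'): new char, reset run to 1
  Position 3 ('a'): continues run of 'a', length=2
  Position 4 ('b'): new char, reset run to 1
  Position 5 ('c'): new char, reset run to 1
  Position 6 ('c'): continues run of 'c', length=2
  Position 7 ('a'): new char, reset run to 1
  Position 8 ('b'): new char, reset run to 1
  Position 9 ('a'): new char, reset run to 1
  Position 10 ('c'): new char, reset run to 1
Longest run: 'a' with length 2

2


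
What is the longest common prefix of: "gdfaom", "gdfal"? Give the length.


Words: gdfaom, gdfal
  Position 0: all 'g' => match
  Position 1: all 'd' => match
  Position 2: all 'f' => match
  Position 3: all 'a' => match
  Position 4: ('o', 'l') => mismatch, stop
LCP = "gdfa" (length 4)

4


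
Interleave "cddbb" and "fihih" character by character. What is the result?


Interleaving "cddbb" and "fihih":
  Position 0: 'c' from first, 'f' from second => "cf"
  Position 1: 'd' from first, 'i' from second => "di"
  Position 2: 'd' from first, 'h' from second => "dh"
  Position 3: 'b' from first, 'i' from second => "bi"
  Position 4: 'b' from first, 'h' from second => "bh"
Result: cfdidhbibh

cfdidhbibh


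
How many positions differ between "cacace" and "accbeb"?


Comparing "cacace" and "accbeb" position by position:
  Position 0: 'c' vs 'a' => DIFFER
  Position 1: 'a' vs 'c' => DIFFER
  Position 2: 'c' vs 'c' => same
  Position 3: 'a' vs 'b' => DIFFER
  Position 4: 'c' vs 'e' => DIFFER
  Position 5: 'e' vs 'b' => DIFFER
Positions that differ: 5

5


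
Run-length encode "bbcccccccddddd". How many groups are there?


Input: bbcccccccddddd
Scanning for consecutive runs:
  Group 1: 'b' x 2 (positions 0-1)
  Group 2: 'c' x 7 (positions 2-8)
  Group 3: 'd' x 5 (positions 9-13)
Total groups: 3

3


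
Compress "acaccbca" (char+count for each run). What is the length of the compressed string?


Input: acaccbca
Runs:
  'a' x 1 => "a1"
  'c' x 1 => "c1"
  'a' x 1 => "a1"
  'c' x 2 => "c2"
  'b' x 1 => "b1"
  'c' x 1 => "c1"
  'a' x 1 => "a1"
Compressed: "a1c1a1c2b1c1a1"
Compressed length: 14

14


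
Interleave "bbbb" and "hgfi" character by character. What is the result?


Interleaving "bbbb" and "hgfi":
  Position 0: 'b' from first, 'h' from second => "bh"
  Position 1: 'b' from first, 'g' from second => "bg"
  Position 2: 'b' from first, 'f' from second => "bf"
  Position 3: 'b' from first, 'i' from second => "bi"
Result: bhbgbfbi

bhbgbfbi


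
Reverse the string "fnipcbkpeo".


Input: fnipcbkpeo
Reading characters right to left:
  Position 9: 'o'
  Position 8: 'e'
  Position 7: 'p'
  Position 6: 'k'
  Position 5: 'b'
  Position 4: 'c'
  Position 3: 'p'
  Position 2: 'i'
  Position 1: 'n'
  Position 0: 'f'
Reversed: oepkbcpinf

oepkbcpinf


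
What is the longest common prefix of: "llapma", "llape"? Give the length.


Words: llapma, llape
  Position 0: all 'l' => match
  Position 1: all 'l' => match
  Position 2: all 'a' => match
  Position 3: all 'p' => match
  Position 4: ('m', 'e') => mismatch, stop
LCP = "llap" (length 4)

4


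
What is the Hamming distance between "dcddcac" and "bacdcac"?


Comparing "dcddcac" and "bacdcac" position by position:
  Position 0: 'd' vs 'b' => differ
  Position 1: 'c' vs 'a' => differ
  Position 2: 'd' vs 'c' => differ
  Position 3: 'd' vs 'd' => same
  Position 4: 'c' vs 'c' => same
  Position 5: 'a' vs 'a' => same
  Position 6: 'c' vs 'c' => same
Total differences (Hamming distance): 3

3


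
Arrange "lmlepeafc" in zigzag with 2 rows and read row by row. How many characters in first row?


Zigzag "lmlepeafc" into 2 rows:
Placing characters:
  'l' => row 0
  'm' => row 1
  'l' => row 0
  'e' => row 1
  'p' => row 0
  'e' => row 1
  'a' => row 0
  'f' => row 1
  'c' => row 0
Rows:
  Row 0: "llpac"
  Row 1: "meef"
First row length: 5

5


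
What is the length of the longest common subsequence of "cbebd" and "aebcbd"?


LCS of "cbebd" and "aebcbd"
DP table:
           a    e    b    c    b    d
      0    0    0    0    0    0    0
  c   0    0    0    0    1    1    1
  b   0    0    0    1    1    2    2
  e   0    0    1    1    1    2    2
  b   0    0    1    2    2    2    2
  d   0    0    1    2    2    2    3
LCS length = dp[5][6] = 3

3


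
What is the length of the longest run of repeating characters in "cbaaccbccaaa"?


Input: "cbaaccbccaaa"
Scanning for longest run:
  Position 1 ('b'): new char, reset run to 1
  Position 2 ('a'): new char, reset run to 1
  Position 3 ('a'): continues run of 'a', length=2
  Position 4 ('c'): new char, reset run to 1
  Position 5 ('c'): continues run of 'c', length=2
  Position 6 ('b'): new char, reset run to 1
  Position 7 ('c'): new char, reset run to 1
  Position 8 ('c'): continues run of 'c', length=2
  Position 9 ('a'): new char, reset run to 1
  Position 10 ('a'): continues run of 'a', length=2
  Position 11 ('a'): continues run of 'a', length=3
Longest run: 'a' with length 3

3


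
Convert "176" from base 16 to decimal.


Input: "176" in base 16
Positional expansion:
  Digit '1' (value 1) x 16^2 = 256
  Digit '7' (value 7) x 16^1 = 112
  Digit '6' (value 6) x 16^0 = 6
Sum = 374

374


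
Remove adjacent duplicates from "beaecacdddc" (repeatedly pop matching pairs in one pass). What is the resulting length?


Input: beaecacdddc
Stack-based adjacent duplicate removal:
  Read 'b': push. Stack: b
  Read 'e': push. Stack: be
  Read 'a': push. Stack: bea
  Read 'e': push. Stack: beae
  Read 'c': push. Stack: beaec
  Read 'a': push. Stack: beaeca
  Read 'c': push. Stack: beaecac
  Read 'd': push. Stack: beaecacd
  Read 'd': matches stack top 'd' => pop. Stack: beaecac
  Read 'd': push. Stack: beaecacd
  Read 'c': push. Stack: beaecacdc
Final stack: "beaecacdc" (length 9)

9


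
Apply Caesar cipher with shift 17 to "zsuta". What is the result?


Caesar cipher: shift "zsuta" by 17
  'z' (pos 25) + 17 = pos 16 = 'q'
  's' (pos 18) + 17 = pos 9 = 'j'
  'u' (pos 20) + 17 = pos 11 = 'l'
  't' (pos 19) + 17 = pos 10 = 'k'
  'a' (pos 0) + 17 = pos 17 = 'r'
Result: qjlkr

qjlkr


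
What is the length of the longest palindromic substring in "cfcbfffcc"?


Input: "cfcbfffcc"
Checking substrings for palindromes:
  [0:3] "cfc" (len 3) => palindrome
  [4:7] "fff" (len 3) => palindrome
  [4:6] "ff" (len 2) => palindrome
  [5:7] "ff" (len 2) => palindrome
  [7:9] "cc" (len 2) => palindrome
Longest palindromic substring: "cfc" with length 3

3


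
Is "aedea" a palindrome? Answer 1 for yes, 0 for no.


Input: aedea
Reversed: aedea
  Compare pos 0 ('a') with pos 4 ('a'): match
  Compare pos 1 ('e') with pos 3 ('e'): match
Result: palindrome

1


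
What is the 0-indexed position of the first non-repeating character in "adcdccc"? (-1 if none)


Input: adcdccc
Character frequencies:
  'a': 1
  'c': 4
  'd': 2
Scanning left to right for freq == 1:
  Position 0 ('a'): unique! => answer = 0

0
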